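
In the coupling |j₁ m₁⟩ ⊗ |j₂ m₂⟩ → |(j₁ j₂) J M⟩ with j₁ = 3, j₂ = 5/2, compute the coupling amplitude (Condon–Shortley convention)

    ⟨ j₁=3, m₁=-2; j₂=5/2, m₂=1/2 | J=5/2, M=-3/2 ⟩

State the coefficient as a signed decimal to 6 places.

+0.267261

√[6·3!3!2!/9! · 1!5!3!2!1!4!] = √(288/7)
  +(−1)^2/∏(2,1,3,1,0,1)! = 1/12  (running 1/12)
  +(−1)^3/∏(3,0,2,0,1,2)! = -1/24  (running 1/24)
⟨..|..⟩ = √(288/7)·(1/24) = +0.267261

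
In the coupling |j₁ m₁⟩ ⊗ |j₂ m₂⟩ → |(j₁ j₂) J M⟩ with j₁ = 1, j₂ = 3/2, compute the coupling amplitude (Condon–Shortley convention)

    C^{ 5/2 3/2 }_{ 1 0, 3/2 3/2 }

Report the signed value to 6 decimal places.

√[6·0!2!3!/6! · 1!1!3!0!4!1!] = √(72/5)
  +(−1)^0/∏(0,0,1,3,1,0)! = 1/6  (running 1/6)
⟨..|..⟩ = √(72/5)·(1/6) = +0.632456

+0.632456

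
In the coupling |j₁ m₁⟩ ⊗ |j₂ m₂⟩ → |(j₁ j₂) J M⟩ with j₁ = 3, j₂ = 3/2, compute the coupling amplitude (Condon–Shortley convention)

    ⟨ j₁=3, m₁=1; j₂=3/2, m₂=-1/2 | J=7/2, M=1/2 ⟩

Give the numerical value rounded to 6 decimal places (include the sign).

triangle: 1!*5!*2!/9! = 240/362880
(j±m)!: 4!*2!*1!*2!*4!*3! = 13824
prefactor² = (2J+1)*Δ*N² = 512/7
  k=0: +1/(0!*1!*2!*1!*3!*1!) = 1/12
  k=1: −1/(1!*0!*1!*0!*4!*2!) = -1/48
Σ = 1/16  ⇒  CG² = 512/7*1/16² = 2/7
CG = +√(2/7) = +0.534522

+0.534522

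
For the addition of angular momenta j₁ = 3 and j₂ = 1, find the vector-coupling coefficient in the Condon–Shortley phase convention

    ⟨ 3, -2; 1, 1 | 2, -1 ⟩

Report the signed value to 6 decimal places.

+0.690066  (= +√(10/21))

√[5·2!4!0!/7! · 1!5!2!0!1!3!] = √(480/7)
  +(−1)^2/∏(2,0,3,0,1,0)! = 1/12  (running 1/12)
⟨..|..⟩ = √(480/7)·(1/12) = +0.690066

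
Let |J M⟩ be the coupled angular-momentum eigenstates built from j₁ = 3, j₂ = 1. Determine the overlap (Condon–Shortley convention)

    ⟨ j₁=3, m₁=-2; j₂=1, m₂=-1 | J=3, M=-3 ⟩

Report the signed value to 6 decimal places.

+0.500000  (= +√(1/4))

√[7·1!5!1!/8! · 1!5!0!2!0!6!] = √(3600)
  +(−1)^0/∏(0,1,5,0,0,1)! = 1/120  (running 1/120)
⟨..|..⟩ = √(3600)·(1/120) = +0.500000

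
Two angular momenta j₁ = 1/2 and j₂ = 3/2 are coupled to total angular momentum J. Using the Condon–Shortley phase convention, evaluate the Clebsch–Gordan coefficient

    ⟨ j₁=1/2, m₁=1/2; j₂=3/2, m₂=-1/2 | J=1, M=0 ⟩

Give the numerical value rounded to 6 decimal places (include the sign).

j₁+j₂−J=1  J+j₁−j₂=0  J−j₁+j₂=2  j₁+j₂+J+1=4
(j₁±m₁, j₂±m₂, J±M) = (1,0,1,2,1,1)
P² = 1/2
sum k=0..0:
  [0] +1/1 = 1
S = 1
C² = P²·S² = 1/2 ; C = +0.707107

+0.707107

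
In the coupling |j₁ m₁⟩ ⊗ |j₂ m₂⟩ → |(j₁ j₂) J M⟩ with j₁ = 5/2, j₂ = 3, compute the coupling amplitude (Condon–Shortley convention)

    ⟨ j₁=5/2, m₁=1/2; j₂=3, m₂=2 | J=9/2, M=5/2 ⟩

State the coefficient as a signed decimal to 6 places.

triangle: 1!×4!×5!/11! = 2880/39916800
(j±m)!: 3!×2!×5!×1!×7!×2! = 14515200
prefactor² = (2J+1)×Δ×N² = 115200/11
  k=0: +1/(0!×1!×2!×5!×2!×0!) = 1/480
  k=1: −1/(1!×0!×1!×4!×3!×1!) = -1/144
Σ = -7/1440  ⇒  CG² = 115200/11×(-7/1440)² = 49/198
CG = −√(49/198) = -0.497468

−√(49/198) = -0.497468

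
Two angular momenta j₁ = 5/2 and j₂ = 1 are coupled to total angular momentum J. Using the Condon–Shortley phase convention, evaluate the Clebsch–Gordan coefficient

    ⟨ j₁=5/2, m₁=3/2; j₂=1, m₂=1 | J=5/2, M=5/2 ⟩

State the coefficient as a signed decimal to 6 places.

−√(2/7) ≈ -0.534522

j₁+j₂−J=1  J+j₁−j₂=4  J−j₁+j₂=1  j₁+j₂+J+1=7
(j₁±m₁, j₂±m₂, J±M) = (4,1,2,0,5,0)
P² = 1152/7
sum k=1..1:
  [1] −1/24 = -1/24
S = -1/24
C² = P²·S² = 2/7 ; C = -0.534522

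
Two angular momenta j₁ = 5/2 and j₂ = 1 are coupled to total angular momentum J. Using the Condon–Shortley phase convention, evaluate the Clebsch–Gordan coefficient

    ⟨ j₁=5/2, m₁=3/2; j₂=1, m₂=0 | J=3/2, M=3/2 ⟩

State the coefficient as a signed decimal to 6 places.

-0.516398  (= −√(4/15))

√[4·2!3!0!/6! · 4!1!1!1!3!0!] = √(48/5)
  +(−1)^1/∏(1,1,0,0,3,0)! = -1/6  (running -1/6)
⟨..|..⟩ = √(48/5)·(-1/6) = -0.516398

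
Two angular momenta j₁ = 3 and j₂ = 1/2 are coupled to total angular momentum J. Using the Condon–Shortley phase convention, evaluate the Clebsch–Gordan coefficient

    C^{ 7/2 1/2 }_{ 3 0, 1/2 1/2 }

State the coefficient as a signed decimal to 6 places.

j₁+j₂−J=0  J+j₁−j₂=6  J−j₁+j₂=1  j₁+j₂+J+1=8
(j₁±m₁, j₂±m₂, J±M) = (3,3,1,0,4,3)
P² = 5184/7
sum k=0..0:
  [0] +1/36 = 1/36
S = 1/36
C² = P²·S² = 4/7 ; C = +0.755929

+√(4/7) = +0.755929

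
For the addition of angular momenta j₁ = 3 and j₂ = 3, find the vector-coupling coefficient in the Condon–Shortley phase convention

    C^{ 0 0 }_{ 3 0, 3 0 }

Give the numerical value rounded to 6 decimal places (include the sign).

-0.377964

√[1·6!0!0!/7! · 3!3!3!3!0!0!] = √(1296/7)
  +(−1)^3/∏(3,3,0,0,0,0)! = -1/36  (running -1/36)
⟨..|..⟩ = √(1296/7)·(-1/36) = -0.377964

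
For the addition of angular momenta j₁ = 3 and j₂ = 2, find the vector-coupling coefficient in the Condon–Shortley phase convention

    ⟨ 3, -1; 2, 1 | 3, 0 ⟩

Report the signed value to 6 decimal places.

triangle: 2!*4!*2!/9! = 96/362880
(j±m)!: 2!*4!*3!*1!*3!*3! = 10368
prefactor² = (2J+1)*Δ*N² = 96/5
  k=1: −1/(1!*1!*3!*2!*1!*0!) = -1/12
  k=2: +1/(2!*0!*2!*1!*2!*1!) = 1/8
Σ = 1/24  ⇒  CG² = 96/5*1/24² = 1/30
CG = +√(1/30) = +0.182574

+0.182574  (= +√(1/30))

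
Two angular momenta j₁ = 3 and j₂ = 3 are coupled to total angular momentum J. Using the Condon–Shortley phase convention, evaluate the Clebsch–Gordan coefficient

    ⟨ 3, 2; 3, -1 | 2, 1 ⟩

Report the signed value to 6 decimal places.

−√(5/28) = -0.422577

√[5·4!2!2!/9! · 5!1!2!4!3!1!] = √(320/7)
  +(−1)^0/∏(0,4,1,2,1,0)! = 1/48  (running 1/48)
  +(−1)^1/∏(1,3,0,1,2,1)! = -1/12  (running -1/16)
⟨..|..⟩ = √(320/7)·(-1/16) = -0.422577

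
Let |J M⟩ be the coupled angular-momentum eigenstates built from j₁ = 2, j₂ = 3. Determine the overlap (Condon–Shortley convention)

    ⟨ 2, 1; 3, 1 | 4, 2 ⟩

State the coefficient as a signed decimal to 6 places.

triangle: 1!·3!·5!/10! = 720/3628800
(j±m)!: 3!·1!·4!·2!·6!·2! = 414720
prefactor² = (2J+1)·Δ·N² = 5184/7
  k=0: +1/(0!·1!·1!·4!·2!·1!) = 1/48
  k=1: −1/(1!·0!·0!·3!·3!·2!) = -1/72
Σ = 1/144  ⇒  CG² = 5184/7·1/144² = 1/28
CG = +√(1/28) = +0.188982

+0.188982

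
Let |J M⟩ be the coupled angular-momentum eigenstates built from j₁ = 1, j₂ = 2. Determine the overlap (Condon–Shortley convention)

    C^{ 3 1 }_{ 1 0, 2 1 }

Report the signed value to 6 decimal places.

√[7·0!2!4!/7! · 1!1!3!1!4!2!] = √(96/5)
  +(−1)^0/∏(0,0,1,3,1,1)! = 1/6  (running 1/6)
⟨..|..⟩ = √(96/5)·(1/6) = +0.730297

+√(8/15) ≈ +0.730297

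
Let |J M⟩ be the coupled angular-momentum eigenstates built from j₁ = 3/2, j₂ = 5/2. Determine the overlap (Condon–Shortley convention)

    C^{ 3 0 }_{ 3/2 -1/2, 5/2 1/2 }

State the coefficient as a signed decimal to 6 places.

triangle: 1!*2!*4!/8! = 48/40320
(j±m)!: 1!*2!*3!*2!*3!*3! = 864
prefactor² = (2J+1)*Δ*N² = 36/5
  k=0: +1/(0!*1!*2!*3!*0!*1!) = 1/12
  k=1: −1/(1!*0!*1!*2!*1!*2!) = -1/4
Σ = -1/6  ⇒  CG² = 36/5*(-1/6)² = 1/5
CG = −√(1/5) = -0.447214

-0.447214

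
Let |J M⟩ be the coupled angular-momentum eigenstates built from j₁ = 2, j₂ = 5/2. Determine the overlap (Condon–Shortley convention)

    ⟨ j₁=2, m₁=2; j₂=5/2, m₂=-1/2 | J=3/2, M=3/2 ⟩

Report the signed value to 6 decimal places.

+√(4/35) ≈ +0.338062

√[4·3!1!2!/7! · 4!0!2!3!3!0!] = √(576/35)
  +(−1)^0/∏(0,3,0,2,1,0)! = 1/12  (running 1/12)
⟨..|..⟩ = √(576/35)·(1/12) = +0.338062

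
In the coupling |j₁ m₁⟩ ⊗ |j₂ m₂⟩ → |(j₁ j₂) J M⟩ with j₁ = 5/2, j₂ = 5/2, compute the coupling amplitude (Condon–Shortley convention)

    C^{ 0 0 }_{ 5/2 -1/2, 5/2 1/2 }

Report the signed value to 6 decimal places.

triangle: 5!·0!·0!/6! = 120/720
(j±m)!: 2!·3!·3!·2!·0!·0! = 144
prefactor² = (2J+1)·Δ·N² = 24
  k=3: −1/(3!·2!·0!·0!·0!·0!) = -1/12
Σ = -1/12  ⇒  CG² = 24·(-1/12)² = 1/6
CG = −√(1/6) = -0.408248

-0.408248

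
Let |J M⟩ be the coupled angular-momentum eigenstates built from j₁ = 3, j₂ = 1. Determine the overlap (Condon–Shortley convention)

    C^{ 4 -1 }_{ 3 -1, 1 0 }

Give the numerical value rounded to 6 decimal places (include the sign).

j₁+j₂−J=0  J+j₁−j₂=6  J−j₁+j₂=2  j₁+j₂+J+1=9
(j₁±m₁, j₂±m₂, J±M) = (2,4,1,1,3,5)
P² = 8640/7
sum k=0..0:
  [0] +1/48 = 1/48
S = 1/48
C² = P²·S² = 15/28 ; C = +0.731925

+0.731925  (= +√(15/28))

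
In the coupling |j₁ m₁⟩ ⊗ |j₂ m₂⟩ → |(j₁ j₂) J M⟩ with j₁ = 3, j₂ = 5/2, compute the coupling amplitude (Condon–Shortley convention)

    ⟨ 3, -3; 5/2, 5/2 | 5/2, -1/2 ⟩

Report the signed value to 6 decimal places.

-0.487950  (= −√(5/21))

triangle: 3!*3!*2!/9! = 72/362880
(j±m)!: 0!*6!*5!*0!*2!*3! = 1036800
prefactor² = (2J+1)*Δ*N² = 8640/7
  k=3: −1/(3!*0!*3!*2!*0!*0!) = -1/72
Σ = -1/72  ⇒  CG² = 8640/7*(-1/72)² = 5/21
CG = −√(5/21) = -0.487950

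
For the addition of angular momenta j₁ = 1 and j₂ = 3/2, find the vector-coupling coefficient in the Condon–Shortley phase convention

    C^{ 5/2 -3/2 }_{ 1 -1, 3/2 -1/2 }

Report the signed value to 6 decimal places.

j₁+j₂−J=0  J+j₁−j₂=2  J−j₁+j₂=3  j₁+j₂+J+1=6
(j₁±m₁, j₂±m₂, J±M) = (0,2,1,2,1,4)
P² = 48/5
sum k=0..0:
  [0] +1/4 = 1/4
S = 1/4
C² = P²·S² = 3/5 ; C = +0.774597

+0.774597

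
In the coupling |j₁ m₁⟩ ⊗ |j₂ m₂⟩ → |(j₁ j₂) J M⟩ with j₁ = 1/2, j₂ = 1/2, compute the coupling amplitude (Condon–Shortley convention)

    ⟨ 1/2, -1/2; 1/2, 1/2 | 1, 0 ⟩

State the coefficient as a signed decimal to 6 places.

triangle: 0!×1!×1!/3! = 1/6
(j±m)!: 0!×1!×1!×0!×1!×1! = 1
prefactor² = (2J+1)×Δ×N² = 1/2
  k=0: +1/(0!×0!×1!×1!×0!×0!) = 1
Σ = 1  ⇒  CG² = 1/2×1² = 1/2
CG = +√(1/2) = +0.707107

+√(1/2) = +0.707107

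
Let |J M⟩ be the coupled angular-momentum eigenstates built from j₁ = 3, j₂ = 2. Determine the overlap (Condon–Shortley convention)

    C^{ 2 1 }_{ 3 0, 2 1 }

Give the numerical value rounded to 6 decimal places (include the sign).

+√(2/7) = +0.534522

triangle: 3!×3!×1!/8! = 36/40320
(j±m)!: 3!×3!×3!×1!×3!×1! = 1296
prefactor² = (2J+1)×Δ×N² = 81/14
  k=2: +1/(2!×1!×1!×1!×2!×0!) = 1/4
  k=3: −1/(3!×0!×0!×0!×3!×1!) = -1/36
Σ = 2/9  ⇒  CG² = 81/14×2/9² = 2/7
CG = +√(2/7) = +0.534522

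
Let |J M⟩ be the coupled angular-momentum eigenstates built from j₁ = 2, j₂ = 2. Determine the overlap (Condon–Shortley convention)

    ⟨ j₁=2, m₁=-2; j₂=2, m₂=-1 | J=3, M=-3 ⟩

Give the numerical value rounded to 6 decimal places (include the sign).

j₁+j₂−J=1  J+j₁−j₂=3  J−j₁+j₂=3  j₁+j₂+J+1=8
(j₁±m₁, j₂±m₂, J±M) = (0,4,1,3,0,6)
P² = 648
sum k=1..1:
  [1] −1/36 = -1/36
S = -1/36
C² = P²·S² = 1/2 ; C = -0.707107

−√(1/2) = -0.707107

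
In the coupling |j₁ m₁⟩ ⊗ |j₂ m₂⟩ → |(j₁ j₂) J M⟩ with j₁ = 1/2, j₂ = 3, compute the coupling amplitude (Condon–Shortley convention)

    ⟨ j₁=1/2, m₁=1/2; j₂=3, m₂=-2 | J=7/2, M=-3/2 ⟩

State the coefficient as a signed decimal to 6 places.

j₁+j₂−J=0  J+j₁−j₂=1  J−j₁+j₂=6  j₁+j₂+J+1=8
(j₁±m₁, j₂±m₂, J±M) = (1,0,1,5,2,5)
P² = 28800/7
sum k=0..0:
  [0] +1/120 = 1/120
S = 1/120
C² = P²·S² = 2/7 ; C = +0.534522

+0.534522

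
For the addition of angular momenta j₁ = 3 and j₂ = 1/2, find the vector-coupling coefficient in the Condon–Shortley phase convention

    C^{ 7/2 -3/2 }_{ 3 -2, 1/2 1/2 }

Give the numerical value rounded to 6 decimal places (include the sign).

+√(2/7) ≈ +0.534522

j₁+j₂−J=0  J+j₁−j₂=6  J−j₁+j₂=1  j₁+j₂+J+1=8
(j₁±m₁, j₂±m₂, J±M) = (1,5,1,0,2,5)
P² = 28800/7
sum k=0..0:
  [0] +1/120 = 1/120
S = 1/120
C² = P²·S² = 2/7 ; C = +0.534522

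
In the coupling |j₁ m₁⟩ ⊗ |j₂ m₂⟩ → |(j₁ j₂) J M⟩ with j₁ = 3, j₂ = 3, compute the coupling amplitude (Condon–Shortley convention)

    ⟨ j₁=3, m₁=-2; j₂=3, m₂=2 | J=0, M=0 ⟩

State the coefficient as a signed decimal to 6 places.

triangle: 6!*0!*0!/7! = 720/5040
(j±m)!: 1!*5!*5!*1!*0!*0! = 14400
prefactor² = (2J+1)*Δ*N² = 14400/7
  k=5: −1/(5!*1!*0!*0!*0!*0!) = -1/120
Σ = -1/120  ⇒  CG² = 14400/7*(-1/120)² = 1/7
CG = −√(1/7) = -0.377964

−√(1/7) = -0.377964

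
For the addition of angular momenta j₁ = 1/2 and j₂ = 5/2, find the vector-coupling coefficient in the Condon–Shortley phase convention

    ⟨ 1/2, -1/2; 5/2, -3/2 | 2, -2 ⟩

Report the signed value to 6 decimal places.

−√(1/6) ≈ -0.408248

√[5·1!0!4!/6! · 0!1!1!4!0!4!] = √(96)
  +(−1)^1/∏(1,0,0,0,0,4)! = -1/24  (running -1/24)
⟨..|..⟩ = √(96)·(-1/24) = -0.408248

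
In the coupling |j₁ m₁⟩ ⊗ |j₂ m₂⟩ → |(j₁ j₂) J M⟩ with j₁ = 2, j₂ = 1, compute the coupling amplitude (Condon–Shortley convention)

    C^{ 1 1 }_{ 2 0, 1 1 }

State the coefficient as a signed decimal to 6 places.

j₁+j₂−J=2  J+j₁−j₂=2  J−j₁+j₂=0  j₁+j₂+J+1=5
(j₁±m₁, j₂±m₂, J±M) = (2,2,2,0,2,0)
P² = 8/5
sum k=2..2:
  [2] +1/4 = 1/4
S = 1/4
C² = P²·S² = 1/10 ; C = +0.316228

+√(1/10) = +0.316228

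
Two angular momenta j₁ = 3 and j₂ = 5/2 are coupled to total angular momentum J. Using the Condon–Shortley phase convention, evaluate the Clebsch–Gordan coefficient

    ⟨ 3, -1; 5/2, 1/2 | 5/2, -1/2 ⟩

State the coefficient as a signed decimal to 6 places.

triangle: 3!*3!*2!/9! = 72/362880
(j±m)!: 2!*4!*3!*2!*2!*3! = 6912
prefactor² = (2J+1)*Δ*N² = 288/35
  k=1: −1/(1!*2!*3!*2!*0!*0!) = -1/24
  k=2: +1/(2!*1!*2!*1!*1!*1!) = 1/4
  k=3: −1/(3!*0!*1!*0!*2!*2!) = -1/24
Σ = 1/6  ⇒  CG² = 288/35*1/6² = 8/35
CG = +√(8/35) = +0.478091

+0.478091  (= +√(8/35))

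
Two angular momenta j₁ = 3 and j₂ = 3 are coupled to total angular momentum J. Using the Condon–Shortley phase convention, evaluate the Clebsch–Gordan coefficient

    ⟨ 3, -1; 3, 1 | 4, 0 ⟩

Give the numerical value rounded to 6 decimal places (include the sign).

+0.080582  (= +√(1/154))

triangle: 2!×4!×4!/11! = 1152/39916800
(j±m)!: 2!×4!×4!×2!×4!×4! = 1327104
prefactor² = (2J+1)×Δ×N² = 663552/1925
  k=0: +1/(0!×2!×4!×4!×0!×0!) = 1/1152
  k=1: −1/(1!×1!×3!×3!×1!×1!) = -1/36
  k=2: +1/(2!×0!×2!×2!×2!×2!) = 1/32
Σ = 5/1152  ⇒  CG² = 663552/1925×5/1152² = 1/154
CG = +√(1/154) = +0.080582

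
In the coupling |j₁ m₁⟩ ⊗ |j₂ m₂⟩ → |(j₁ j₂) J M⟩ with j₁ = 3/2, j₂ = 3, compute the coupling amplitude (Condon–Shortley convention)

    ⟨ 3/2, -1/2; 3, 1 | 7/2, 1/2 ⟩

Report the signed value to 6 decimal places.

−√(2/7) ≈ -0.534522

√[8·1!2!5!/9! · 1!2!4!2!4!3!] = √(512/7)
  +(−1)^0/∏(0,1,2,4,0,1)! = 1/48  (running 1/48)
  +(−1)^1/∏(1,0,1,3,1,2)! = -1/12  (running -1/16)
⟨..|..⟩ = √(512/7)·(-1/16) = -0.534522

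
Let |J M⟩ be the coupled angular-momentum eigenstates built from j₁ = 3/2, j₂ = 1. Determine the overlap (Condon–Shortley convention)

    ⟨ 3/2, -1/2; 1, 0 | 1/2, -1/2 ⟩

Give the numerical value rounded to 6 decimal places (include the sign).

−√(1/3) = -0.577350

j₁+j₂−J=2  J+j₁−j₂=1  J−j₁+j₂=0  j₁+j₂+J+1=4
(j₁±m₁, j₂±m₂, J±M) = (1,2,1,1,0,1)
P² = 1/3
sum k=1..1:
  [1] −1/1 = -1
S = -1
C² = P²·S² = 1/3 ; C = -0.577350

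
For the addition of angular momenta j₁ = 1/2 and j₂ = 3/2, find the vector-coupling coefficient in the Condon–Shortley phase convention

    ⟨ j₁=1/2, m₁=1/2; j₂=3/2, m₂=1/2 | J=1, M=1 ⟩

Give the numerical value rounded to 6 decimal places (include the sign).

+0.500000

j₁+j₂−J=1  J+j₁−j₂=0  J−j₁+j₂=2  j₁+j₂+J+1=4
(j₁±m₁, j₂±m₂, J±M) = (1,0,2,1,2,0)
P² = 1
sum k=0..0:
  [0] +1/2 = 1/2
S = 1/2
C² = P²·S² = 1/4 ; C = +0.500000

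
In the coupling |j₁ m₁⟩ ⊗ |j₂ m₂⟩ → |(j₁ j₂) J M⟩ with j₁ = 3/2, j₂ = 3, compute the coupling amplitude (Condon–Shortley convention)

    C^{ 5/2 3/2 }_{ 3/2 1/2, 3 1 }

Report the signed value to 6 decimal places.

j₁+j₂−J=2  J+j₁−j₂=1  J−j₁+j₂=4  j₁+j₂+J+1=8
(j₁±m₁, j₂±m₂, J±M) = (2,1,4,2,4,1)
P² = 576/35
sum k=0..1:
  [0] +1/48 = 1/48
  [1] −1/6 = -1/6
S = -7/48
C² = P²·S² = 7/20 ; C = -0.591608

-0.591608  (= −√(7/20))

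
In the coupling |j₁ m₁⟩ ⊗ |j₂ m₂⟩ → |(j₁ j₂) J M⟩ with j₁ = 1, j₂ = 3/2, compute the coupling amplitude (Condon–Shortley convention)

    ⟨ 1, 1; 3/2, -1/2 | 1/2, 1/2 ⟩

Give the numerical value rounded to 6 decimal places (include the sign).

+√(1/6) ≈ +0.408248

√[2·2!0!1!/4! · 2!0!1!2!1!0!] = √(2/3)
  +(−1)^0/∏(0,2,0,1,0,0)! = 1/2  (running 1/2)
⟨..|..⟩ = √(2/3)·(1/2) = +0.408248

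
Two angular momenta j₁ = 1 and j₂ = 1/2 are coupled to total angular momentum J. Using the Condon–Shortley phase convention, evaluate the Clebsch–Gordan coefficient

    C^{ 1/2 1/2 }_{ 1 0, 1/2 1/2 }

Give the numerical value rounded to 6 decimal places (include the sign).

-0.577350

triangle: 1!*1!*0!/3! = 1/6
(j±m)!: 1!*1!*1!*0!*1!*0! = 1
prefactor² = (2J+1)*Δ*N² = 1/3
  k=1: −1/(1!*0!*0!*0!*1!*0!) = -1
Σ = -1  ⇒  CG² = 1/3*(-1)² = 1/3
CG = −√(1/3) = -0.577350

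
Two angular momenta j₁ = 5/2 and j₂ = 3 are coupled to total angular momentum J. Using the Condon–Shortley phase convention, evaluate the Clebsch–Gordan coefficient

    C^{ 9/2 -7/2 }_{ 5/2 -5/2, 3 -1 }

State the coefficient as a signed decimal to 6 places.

-0.710669

j₁+j₂−J=1  J+j₁−j₂=4  J−j₁+j₂=5  j₁+j₂+J+1=11
(j₁±m₁, j₂±m₂, J±M) = (0,5,2,4,1,8)
P² = 1843200/11
sum k=1..1:
  [1] −1/576 = -1/576
S = -1/576
C² = P²·S² = 50/99 ; C = -0.710669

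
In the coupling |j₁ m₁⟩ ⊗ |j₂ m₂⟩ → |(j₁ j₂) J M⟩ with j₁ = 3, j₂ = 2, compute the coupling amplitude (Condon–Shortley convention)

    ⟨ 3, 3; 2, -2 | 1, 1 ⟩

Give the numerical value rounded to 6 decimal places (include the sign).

+0.654654  (= +√(3/7))

triangle: 4!×2!×0!/7! = 48/5040
(j±m)!: 6!×0!×0!×4!×2!×0! = 34560
prefactor² = (2J+1)×Δ×N² = 6912/7
  k=0: +1/(0!×4!×0!×0!×2!×0!) = 1/48
Σ = 1/48  ⇒  CG² = 6912/7×1/48² = 3/7
CG = +√(3/7) = +0.654654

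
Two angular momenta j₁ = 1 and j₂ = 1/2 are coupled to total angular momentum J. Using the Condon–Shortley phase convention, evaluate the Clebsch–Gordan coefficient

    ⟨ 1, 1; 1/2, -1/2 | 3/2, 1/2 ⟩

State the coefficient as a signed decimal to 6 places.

+0.577350

j₁+j₂−J=0  J+j₁−j₂=2  J−j₁+j₂=1  j₁+j₂+J+1=4
(j₁±m₁, j₂±m₂, J±M) = (2,0,0,1,2,1)
P² = 4/3
sum k=0..0:
  [0] +1/2 = 1/2
S = 1/2
C² = P²·S² = 1/3 ; C = +0.577350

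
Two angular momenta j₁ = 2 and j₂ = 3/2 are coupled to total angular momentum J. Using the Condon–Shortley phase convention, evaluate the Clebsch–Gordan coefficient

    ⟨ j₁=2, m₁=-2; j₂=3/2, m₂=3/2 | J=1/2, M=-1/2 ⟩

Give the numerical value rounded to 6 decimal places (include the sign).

−√(2/5) = -0.632456

j₁+j₂−J=3  J+j₁−j₂=1  J−j₁+j₂=0  j₁+j₂+J+1=5
(j₁±m₁, j₂±m₂, J±M) = (0,4,3,0,0,1)
P² = 72/5
sum k=3..3:
  [3] −1/6 = -1/6
S = -1/6
C² = P²·S² = 2/5 ; C = -0.632456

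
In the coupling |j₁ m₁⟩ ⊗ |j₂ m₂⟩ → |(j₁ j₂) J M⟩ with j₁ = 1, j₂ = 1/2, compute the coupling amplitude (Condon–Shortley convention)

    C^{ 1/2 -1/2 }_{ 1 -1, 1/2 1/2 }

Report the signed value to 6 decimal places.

−√(2/3) ≈ -0.816497

√[2·1!1!0!/3! · 0!2!1!0!0!1!] = √(2/3)
  +(−1)^1/∏(1,0,1,0,0,0)! = -1  (running -1)
⟨..|..⟩ = √(2/3)·(-1) = -0.816497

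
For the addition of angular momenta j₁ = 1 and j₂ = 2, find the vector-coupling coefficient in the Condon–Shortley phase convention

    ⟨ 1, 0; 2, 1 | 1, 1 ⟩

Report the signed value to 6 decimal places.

triangle: 2!·0!·2!/5! = 4/120
(j±m)!: 1!·1!·3!·1!·2!·0! = 12
prefactor² = (2J+1)·Δ·N² = 6/5
  k=1: −1/(1!·1!·0!·2!·0!·0!) = -1/2
Σ = -1/2  ⇒  CG² = 6/5·(-1/2)² = 3/10
CG = −√(3/10) = -0.547723

−√(3/10) ≈ -0.547723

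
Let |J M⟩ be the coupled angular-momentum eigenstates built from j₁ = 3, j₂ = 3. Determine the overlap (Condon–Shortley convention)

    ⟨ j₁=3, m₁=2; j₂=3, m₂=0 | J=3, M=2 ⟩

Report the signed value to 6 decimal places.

−√(1/6) = -0.408248

√[7·3!3!3!/10! · 5!1!3!3!5!1!] = √(216)
  +(−1)^0/∏(0,3,1,3,2,0)! = 1/72  (running 1/72)
  +(−1)^1/∏(1,2,0,2,3,1)! = -1/24  (running -1/36)
⟨..|..⟩ = √(216)·(-1/36) = -0.408248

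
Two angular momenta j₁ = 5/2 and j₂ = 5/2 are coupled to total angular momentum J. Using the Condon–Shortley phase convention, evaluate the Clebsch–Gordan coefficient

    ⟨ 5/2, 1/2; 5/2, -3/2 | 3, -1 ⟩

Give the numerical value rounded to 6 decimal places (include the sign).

+√(1/30) ≈ +0.182574

j₁+j₂−J=2  J+j₁−j₂=3  J−j₁+j₂=3  j₁+j₂+J+1=9
(j₁±m₁, j₂±m₂, J±M) = (3,2,1,4,2,4)
P² = 96/5
sum k=0..1:
  [0] +1/8 = 1/8
  [1] −1/12 = -1/12
S = 1/24
C² = P²·S² = 1/30 ; C = +0.182574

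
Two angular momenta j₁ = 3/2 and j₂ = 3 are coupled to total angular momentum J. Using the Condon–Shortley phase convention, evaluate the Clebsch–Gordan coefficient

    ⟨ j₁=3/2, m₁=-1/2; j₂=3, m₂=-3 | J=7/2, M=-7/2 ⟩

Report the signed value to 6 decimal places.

+0.816497

√[8·1!2!5!/9! · 1!2!0!6!0!7!] = √(38400)
  +(−1)^0/∏(0,1,2,0,0,5)! = 1/240  (running 1/240)
⟨..|..⟩ = √(38400)·(1/240) = +0.816497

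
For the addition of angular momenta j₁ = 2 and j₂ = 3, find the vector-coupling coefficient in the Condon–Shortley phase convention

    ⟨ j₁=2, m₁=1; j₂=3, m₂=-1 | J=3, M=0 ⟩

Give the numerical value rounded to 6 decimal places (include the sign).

j₁+j₂−J=2  J+j₁−j₂=2  J−j₁+j₂=4  j₁+j₂+J+1=9
(j₁±m₁, j₂±m₂, J±M) = (3,1,2,4,3,3)
P² = 96/5
sum k=0..1:
  [0] +1/8 = 1/8
  [1] −1/12 = -1/12
S = 1/24
C² = P²·S² = 1/30 ; C = +0.182574

+0.182574  (= +√(1/30))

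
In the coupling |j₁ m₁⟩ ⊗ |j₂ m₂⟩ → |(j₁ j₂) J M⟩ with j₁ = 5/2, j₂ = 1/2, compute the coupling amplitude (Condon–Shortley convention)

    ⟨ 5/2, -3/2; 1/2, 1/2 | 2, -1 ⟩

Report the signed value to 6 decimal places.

j₁+j₂−J=1  J+j₁−j₂=4  J−j₁+j₂=0  j₁+j₂+J+1=6
(j₁±m₁, j₂±m₂, J±M) = (1,4,1,0,1,3)
P² = 24
sum k=1..1:
  [1] −1/6 = -1/6
S = -1/6
C² = P²·S² = 2/3 ; C = -0.816497

-0.816497  (= −√(2/3))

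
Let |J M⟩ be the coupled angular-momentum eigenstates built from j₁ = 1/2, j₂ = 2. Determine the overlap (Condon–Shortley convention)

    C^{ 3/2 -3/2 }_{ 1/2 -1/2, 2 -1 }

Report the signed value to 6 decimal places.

√[4·1!0!3!/5! · 0!1!1!3!0!3!] = √(36/5)
  +(−1)^1/∏(1,0,0,0,0,3)! = -1/6  (running -1/6)
⟨..|..⟩ = √(36/5)·(-1/6) = -0.447214

−√(1/5) = -0.447214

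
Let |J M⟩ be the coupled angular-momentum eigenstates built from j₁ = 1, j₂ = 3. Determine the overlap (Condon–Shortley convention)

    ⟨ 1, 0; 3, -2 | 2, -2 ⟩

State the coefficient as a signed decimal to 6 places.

j₁+j₂−J=2  J+j₁−j₂=0  J−j₁+j₂=4  j₁+j₂+J+1=7
(j₁±m₁, j₂±m₂, J±M) = (1,1,1,5,0,4)
P² = 960/7
sum k=1..1:
  [1] −1/24 = -1/24
S = -1/24
C² = P²·S² = 5/21 ; C = -0.487950

-0.487950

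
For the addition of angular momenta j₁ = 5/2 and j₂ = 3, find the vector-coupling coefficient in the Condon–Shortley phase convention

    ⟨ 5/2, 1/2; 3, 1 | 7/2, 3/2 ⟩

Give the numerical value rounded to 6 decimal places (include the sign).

triangle: 2!*3!*4!/10! = 288/3628800
(j±m)!: 3!*2!*4!*2!*5!*2! = 138240
prefactor² = (2J+1)*Δ*N² = 3072/35
  k=0: +1/(0!*2!*2!*4!*1!*0!) = 1/96
  k=1: −1/(1!*1!*1!*3!*2!*1!) = -1/12
  k=2: +1/(2!*0!*0!*2!*3!*2!) = 1/48
Σ = -5/96  ⇒  CG² = 3072/35*(-5/96)² = 5/21
CG = −√(5/21) = -0.487950

-0.487950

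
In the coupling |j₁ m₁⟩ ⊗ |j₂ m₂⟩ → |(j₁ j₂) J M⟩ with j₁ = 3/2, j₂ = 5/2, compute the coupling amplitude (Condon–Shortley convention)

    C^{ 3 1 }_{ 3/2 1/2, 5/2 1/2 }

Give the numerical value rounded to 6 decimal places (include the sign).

+√(1/60) ≈ +0.129099

j₁+j₂−J=1  J+j₁−j₂=2  J−j₁+j₂=4  j₁+j₂+J+1=8
(j₁±m₁, j₂±m₂, J±M) = (2,1,3,2,4,2)
P² = 48/5
sum k=0..1:
  [0] +1/6 = 1/6
  [1] −1/8 = -1/8
S = 1/24
C² = P²·S² = 1/60 ; C = +0.129099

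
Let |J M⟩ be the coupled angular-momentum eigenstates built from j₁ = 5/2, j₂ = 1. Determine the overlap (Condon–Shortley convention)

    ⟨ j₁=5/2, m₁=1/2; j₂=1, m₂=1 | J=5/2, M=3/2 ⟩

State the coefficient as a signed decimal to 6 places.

j₁+j₂−J=1  J+j₁−j₂=4  J−j₁+j₂=1  j₁+j₂+J+1=7
(j₁±m₁, j₂±m₂, J±M) = (3,2,2,0,4,1)
P² = 576/35
sum k=1..1:
  [1] −1/6 = -1/6
S = -1/6
C² = P²·S² = 16/35 ; C = -0.676123

-0.676123  (= −√(16/35))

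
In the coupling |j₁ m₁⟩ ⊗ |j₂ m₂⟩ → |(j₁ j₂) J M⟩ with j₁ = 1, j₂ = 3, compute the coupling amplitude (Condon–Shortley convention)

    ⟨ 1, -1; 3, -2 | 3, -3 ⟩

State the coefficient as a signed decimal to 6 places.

−√(1/4) ≈ -0.500000

triangle: 1!*1!*5!/8! = 120/40320
(j±m)!: 0!*2!*1!*5!*0!*6! = 172800
prefactor² = (2J+1)*Δ*N² = 3600
  k=1: −1/(1!*0!*1!*0!*0!*5!) = -1/120
Σ = -1/120  ⇒  CG² = 3600*(-1/120)² = 1/4
CG = −√(1/4) = -0.500000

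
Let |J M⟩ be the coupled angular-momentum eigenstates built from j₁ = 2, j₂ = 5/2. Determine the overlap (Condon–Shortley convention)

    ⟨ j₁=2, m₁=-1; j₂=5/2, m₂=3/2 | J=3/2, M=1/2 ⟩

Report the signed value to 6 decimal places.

triangle: 3!·1!·2!/7! = 12/5040
(j±m)!: 1!·3!·4!·1!·2!·1! = 288
prefactor² = (2J+1)·Δ·N² = 96/35
  k=2: +1/(2!·1!·1!·2!·0!·0!) = 1/4
  k=3: −1/(3!·0!·0!·1!·1!·1!) = -1/6
Σ = 1/12  ⇒  CG² = 96/35·1/12² = 2/105
CG = +√(2/105) = +0.138013

+√(2/105) = +0.138013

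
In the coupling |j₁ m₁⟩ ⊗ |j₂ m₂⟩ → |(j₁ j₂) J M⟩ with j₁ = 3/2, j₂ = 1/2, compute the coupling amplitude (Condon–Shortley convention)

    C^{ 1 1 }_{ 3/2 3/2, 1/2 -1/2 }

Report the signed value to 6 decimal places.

+0.866025  (= +√(3/4))

triangle: 1!*2!*0!/4! = 2/24
(j±m)!: 3!*0!*0!*1!*2!*0! = 12
prefactor² = (2J+1)*Δ*N² = 3
  k=0: +1/(0!*1!*0!*0!*2!*0!) = 1/2
Σ = 1/2  ⇒  CG² = 3*1/2² = 3/4
CG = +√(3/4) = +0.866025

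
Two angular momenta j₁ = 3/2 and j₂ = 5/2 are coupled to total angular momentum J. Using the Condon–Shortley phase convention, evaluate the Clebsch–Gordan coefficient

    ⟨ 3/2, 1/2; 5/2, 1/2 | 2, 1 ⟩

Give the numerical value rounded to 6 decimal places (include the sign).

√[5·2!1!3!/7! · 2!1!3!2!3!1!] = √(12/7)
  +(−1)^0/∏(0,2,1,3,0,0)! = 1/12  (running 1/12)
  +(−1)^1/∏(1,1,0,2,1,1)! = -1/2  (running -5/12)
⟨..|..⟩ = √(12/7)·(-5/12) = -0.545545

−√(25/84) = -0.545545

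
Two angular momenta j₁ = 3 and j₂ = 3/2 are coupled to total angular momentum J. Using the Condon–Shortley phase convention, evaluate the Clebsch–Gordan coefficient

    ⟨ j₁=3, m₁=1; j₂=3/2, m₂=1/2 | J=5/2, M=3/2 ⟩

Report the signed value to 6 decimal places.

-0.591608

triangle: 2!·4!·1!/8! = 48/40320
(j±m)!: 4!·2!·2!·1!·4!·1! = 2304
prefactor² = (2J+1)·Δ·N² = 576/35
  k=1: −1/(1!·1!·1!·1!·3!·0!) = -1/6
  k=2: +1/(2!·0!·0!·0!·4!·1!) = 1/48
Σ = -7/48  ⇒  CG² = 576/35·(-7/48)² = 7/20
CG = −√(7/20) = -0.591608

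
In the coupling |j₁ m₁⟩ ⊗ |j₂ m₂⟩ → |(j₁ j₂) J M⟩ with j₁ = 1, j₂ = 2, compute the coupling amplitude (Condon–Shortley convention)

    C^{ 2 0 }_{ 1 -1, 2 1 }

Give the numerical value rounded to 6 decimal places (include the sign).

−√(1/2) = -0.707107

triangle: 1!·1!·3!/6! = 6/720
(j±m)!: 0!·2!·3!·1!·2!·2! = 48
prefactor² = (2J+1)·Δ·N² = 2
  k=1: −1/(1!·0!·1!·2!·0!·1!) = -1/2
Σ = -1/2  ⇒  CG² = 2·(-1/2)² = 1/2
CG = −√(1/2) = -0.707107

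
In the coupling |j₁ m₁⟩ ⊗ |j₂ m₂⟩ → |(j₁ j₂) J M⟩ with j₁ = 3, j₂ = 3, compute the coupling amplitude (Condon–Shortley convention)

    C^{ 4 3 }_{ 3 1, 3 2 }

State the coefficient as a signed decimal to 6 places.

j₁+j₂−J=2  J+j₁−j₂=4  J−j₁+j₂=4  j₁+j₂+J+1=11
(j₁±m₁, j₂±m₂, J±M) = (4,2,5,1,7,1)
P² = 82944/11
sum k=1..2:
  [1] −1/144 = -1/144
  [2] +1/288 = 1/288
S = -1/288
C² = P²·S² = 1/11 ; C = -0.301511

−√(1/11) = -0.301511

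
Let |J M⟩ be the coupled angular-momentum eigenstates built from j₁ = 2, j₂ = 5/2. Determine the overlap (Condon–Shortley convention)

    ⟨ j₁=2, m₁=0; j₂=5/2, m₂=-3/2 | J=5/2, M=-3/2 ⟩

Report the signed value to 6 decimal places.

triangle: 2!·2!·3!/8! = 24/40320
(j±m)!: 2!·2!·1!·4!·1!·4! = 2304
prefactor² = (2J+1)·Δ·N² = 288/35
  k=0: +1/(0!·2!·2!·1!·0!·2!) = 1/8
  k=1: −1/(1!·1!·1!·0!·1!·3!) = -1/6
Σ = -1/24  ⇒  CG² = 288/35·(-1/24)² = 1/70
CG = −√(1/70) = -0.119523

-0.119523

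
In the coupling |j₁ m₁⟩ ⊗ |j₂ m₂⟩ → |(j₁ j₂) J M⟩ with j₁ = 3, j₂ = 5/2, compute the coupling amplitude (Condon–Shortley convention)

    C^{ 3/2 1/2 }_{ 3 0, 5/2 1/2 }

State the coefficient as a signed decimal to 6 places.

triangle: 4!×2!×1!/8! = 48/40320
(j±m)!: 3!×3!×3!×2!×2!×1! = 864
prefactor² = (2J+1)×Δ×N² = 144/35
  k=2: +1/(2!×2!×1!×1!×1!×0!) = 1/4
  k=3: −1/(3!×1!×0!×0!×2!×1!) = -1/12
Σ = 1/6  ⇒  CG² = 144/35×1/6² = 4/35
CG = +√(4/35) = +0.338062

+0.338062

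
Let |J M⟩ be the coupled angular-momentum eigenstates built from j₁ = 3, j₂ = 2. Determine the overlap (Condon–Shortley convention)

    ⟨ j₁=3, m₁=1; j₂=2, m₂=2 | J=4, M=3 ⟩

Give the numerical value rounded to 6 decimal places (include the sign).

−√(1/2) = -0.707107

√[9·1!5!3!/10! · 4!2!4!0!7!1!] = √(10368)
  +(−1)^1/∏(1,0,1,3,4,0)! = -1/144  (running -1/144)
⟨..|..⟩ = √(10368)·(-1/144) = -0.707107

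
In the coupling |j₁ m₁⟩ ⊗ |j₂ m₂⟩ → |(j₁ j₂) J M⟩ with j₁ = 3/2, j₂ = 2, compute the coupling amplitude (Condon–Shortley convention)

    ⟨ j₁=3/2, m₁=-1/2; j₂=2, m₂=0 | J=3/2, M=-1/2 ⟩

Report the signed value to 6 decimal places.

-0.447214

√[4·2!1!2!/6! · 1!2!2!2!1!2!] = √(16/45)
  +(−1)^1/∏(1,1,1,1,0,1)! = -1  (running -1)
  +(−1)^2/∏(2,0,0,0,1,2)! = 1/4  (running -3/4)
⟨..|..⟩ = √(16/45)·(-3/4) = -0.447214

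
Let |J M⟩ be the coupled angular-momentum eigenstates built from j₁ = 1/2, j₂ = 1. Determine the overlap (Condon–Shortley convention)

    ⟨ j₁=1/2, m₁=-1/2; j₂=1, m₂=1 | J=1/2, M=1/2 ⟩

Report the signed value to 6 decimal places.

j₁+j₂−J=1  J+j₁−j₂=0  J−j₁+j₂=1  j₁+j₂+J+1=3
(j₁±m₁, j₂±m₂, J±M) = (0,1,2,0,1,0)
P² = 2/3
sum k=1..1:
  [1] −1/1 = -1
S = -1
C² = P²·S² = 2/3 ; C = -0.816497

-0.816497  (= −√(2/3))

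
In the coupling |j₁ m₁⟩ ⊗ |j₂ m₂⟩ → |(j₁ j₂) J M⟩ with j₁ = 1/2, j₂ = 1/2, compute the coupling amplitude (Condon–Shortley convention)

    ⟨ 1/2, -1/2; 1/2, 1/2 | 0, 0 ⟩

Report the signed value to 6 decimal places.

triangle: 1!*0!*0!/2! = 1/2
(j±m)!: 0!*1!*1!*0!*0!*0! = 1
prefactor² = (2J+1)*Δ*N² = 1/2
  k=1: −1/(1!*0!*0!*0!*0!*0!) = -1
Σ = -1  ⇒  CG² = 1/2*(-1)² = 1/2
CG = −√(1/2) = -0.707107

−√(1/2) = -0.707107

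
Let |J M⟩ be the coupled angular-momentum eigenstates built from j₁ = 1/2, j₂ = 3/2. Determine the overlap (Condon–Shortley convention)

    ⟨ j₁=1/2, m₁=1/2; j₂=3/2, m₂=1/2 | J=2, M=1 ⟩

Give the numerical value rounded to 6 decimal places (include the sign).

triangle: 0!*1!*3!/5! = 6/120
(j±m)!: 1!*0!*2!*1!*3!*1! = 12
prefactor² = (2J+1)*Δ*N² = 3
  k=0: +1/(0!*0!*0!*2!*1!*1!) = 1/2
Σ = 1/2  ⇒  CG² = 3*1/2² = 3/4
CG = +√(3/4) = +0.866025

+√(3/4) = +0.866025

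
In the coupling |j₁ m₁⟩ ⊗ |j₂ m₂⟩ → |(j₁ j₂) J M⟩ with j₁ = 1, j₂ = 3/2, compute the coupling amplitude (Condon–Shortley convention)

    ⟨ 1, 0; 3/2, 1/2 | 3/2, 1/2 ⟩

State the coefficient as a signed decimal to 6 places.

triangle: 1!×1!×2!/5! = 2/120
(j±m)!: 1!×1!×2!×1!×2!×1! = 4
prefactor² = (2J+1)×Δ×N² = 4/15
  k=0: +1/(0!×1!×1!×2!×0!×0!) = 1/2
  k=1: −1/(1!×0!×0!×1!×1!×1!) = -1
Σ = -1/2  ⇒  CG² = 4/15×(-1/2)² = 1/15
CG = −√(1/15) = -0.258199

−√(1/15) = -0.258199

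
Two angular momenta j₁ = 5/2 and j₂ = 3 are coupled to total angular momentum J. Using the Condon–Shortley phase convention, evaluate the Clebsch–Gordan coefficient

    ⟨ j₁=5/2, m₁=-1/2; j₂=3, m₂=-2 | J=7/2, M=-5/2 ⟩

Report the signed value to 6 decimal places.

−√(2/63) = -0.178174

j₁+j₂−J=2  J+j₁−j₂=3  J−j₁+j₂=4  j₁+j₂+J+1=10
(j₁±m₁, j₂±m₂, J±M) = (2,3,1,5,1,6)
P² = 4608/7
sum k=0..1:
  [0] +1/72 = 1/72
  [1] −1/48 = -1/48
S = -1/144
C² = P²·S² = 2/63 ; C = -0.178174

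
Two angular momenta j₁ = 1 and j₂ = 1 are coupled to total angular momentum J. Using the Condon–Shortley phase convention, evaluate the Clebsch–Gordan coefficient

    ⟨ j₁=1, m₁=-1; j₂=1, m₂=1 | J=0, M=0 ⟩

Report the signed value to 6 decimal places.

√[1·2!0!0!/3! · 0!2!2!0!0!0!] = √(4/3)
  +(−1)^2/∏(2,0,0,0,0,0)! = 1/2  (running 1/2)
⟨..|..⟩ = √(4/3)·(1/2) = +0.577350

+√(1/3) = +0.577350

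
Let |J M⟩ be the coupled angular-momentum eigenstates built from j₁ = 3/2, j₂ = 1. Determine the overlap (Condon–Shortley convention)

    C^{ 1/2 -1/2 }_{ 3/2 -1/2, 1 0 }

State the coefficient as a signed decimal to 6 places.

triangle: 2!×1!×0!/4! = 2/24
(j±m)!: 1!×2!×1!×1!×0!×1! = 2
prefactor² = (2J+1)×Δ×N² = 1/3
  k=1: −1/(1!×1!×1!×0!×0!×0!) = -1
Σ = -1  ⇒  CG² = 1/3×(-1)² = 1/3
CG = −√(1/3) = -0.577350

-0.577350  (= −√(1/3))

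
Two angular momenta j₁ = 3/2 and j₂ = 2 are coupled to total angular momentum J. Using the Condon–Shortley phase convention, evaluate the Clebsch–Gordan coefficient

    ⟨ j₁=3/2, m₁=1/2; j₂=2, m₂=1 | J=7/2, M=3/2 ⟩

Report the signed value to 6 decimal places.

+√(4/7) = +0.755929

√[8·0!3!4!/8! · 2!1!3!1!5!2!] = √(576/7)
  +(−1)^0/∏(0,0,1,3,2,1)! = 1/12  (running 1/12)
⟨..|..⟩ = √(576/7)·(1/12) = +0.755929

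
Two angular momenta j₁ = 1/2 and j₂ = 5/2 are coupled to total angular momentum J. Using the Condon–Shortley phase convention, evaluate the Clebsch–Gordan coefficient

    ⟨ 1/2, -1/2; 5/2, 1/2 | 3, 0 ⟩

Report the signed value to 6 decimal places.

+0.707107  (= +√(1/2))

√[7·0!1!5!/7! · 0!1!3!2!3!3!] = √(72)
  +(−1)^0/∏(0,0,1,3,0,2)! = 1/12  (running 1/12)
⟨..|..⟩ = √(72)·(1/12) = +0.707107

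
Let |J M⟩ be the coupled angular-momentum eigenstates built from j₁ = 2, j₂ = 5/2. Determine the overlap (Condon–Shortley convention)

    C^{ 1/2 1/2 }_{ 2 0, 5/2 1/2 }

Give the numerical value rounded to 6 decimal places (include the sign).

√[2·4!0!1!/6! · 2!2!3!2!1!0!] = √(16/5)
  +(−1)^2/∏(2,2,0,1,0,0)! = 1/4  (running 1/4)
⟨..|..⟩ = √(16/5)·(1/4) = +0.447214

+√(1/5) = +0.447214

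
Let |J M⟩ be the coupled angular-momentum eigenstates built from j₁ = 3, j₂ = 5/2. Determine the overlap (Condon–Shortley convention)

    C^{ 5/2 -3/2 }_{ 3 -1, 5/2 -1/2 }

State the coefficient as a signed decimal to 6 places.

triangle: 3!*3!*2!/9! = 72/362880
(j±m)!: 2!*4!*2!*3!*1!*4! = 13824
prefactor² = (2J+1)*Δ*N² = 576/35
  k=1: −1/(1!*2!*3!*1!*0!*1!) = -1/12
  k=2: +1/(2!*1!*2!*0!*1!*2!) = 1/8
Σ = 1/24  ⇒  CG² = 576/35*1/24² = 1/35
CG = +√(1/35) = +0.169031

+0.169031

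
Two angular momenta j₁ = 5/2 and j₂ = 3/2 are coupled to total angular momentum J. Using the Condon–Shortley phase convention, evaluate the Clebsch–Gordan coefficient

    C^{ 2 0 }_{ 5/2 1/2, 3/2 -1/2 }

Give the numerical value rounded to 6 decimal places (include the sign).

-0.267261  (= −√(1/14))

j₁+j₂−J=2  J+j₁−j₂=3  J−j₁+j₂=1  j₁+j₂+J+1=7
(j₁±m₁, j₂±m₂, J±M) = (3,2,1,2,2,2)
P² = 8/7
sum k=0..1:
  [0] +1/4 = 1/4
  [1] −1/2 = -1/2
S = -1/4
C² = P²·S² = 1/14 ; C = -0.267261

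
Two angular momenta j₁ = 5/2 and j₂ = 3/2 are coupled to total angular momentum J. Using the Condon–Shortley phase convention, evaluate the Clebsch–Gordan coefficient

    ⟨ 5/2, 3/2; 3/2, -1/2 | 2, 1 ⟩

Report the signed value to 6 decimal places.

+0.154303  (= +√(1/42))

j₁+j₂−J=2  J+j₁−j₂=3  J−j₁+j₂=1  j₁+j₂+J+1=7
(j₁±m₁, j₂±m₂, J±M) = (4,1,1,2,3,1)
P² = 24/7
sum k=0..1:
  [0] +1/4 = 1/4
  [1] −1/6 = -1/6
S = 1/12
C² = P²·S² = 1/42 ; C = +0.154303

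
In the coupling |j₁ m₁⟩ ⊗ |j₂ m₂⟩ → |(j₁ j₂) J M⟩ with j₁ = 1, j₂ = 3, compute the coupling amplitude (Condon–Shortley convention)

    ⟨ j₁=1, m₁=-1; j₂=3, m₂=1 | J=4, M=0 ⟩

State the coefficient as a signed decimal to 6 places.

+√(3/14) = +0.462910

triangle: 0!×2!×6!/9! = 1440/362880
(j±m)!: 0!×2!×4!×2!×4!×4! = 55296
prefactor² = (2J+1)×Δ×N² = 13824/7
  k=0: +1/(0!×0!×2!×4!×0!×2!) = 1/96
Σ = 1/96  ⇒  CG² = 13824/7×1/96² = 3/14
CG = +√(3/14) = +0.462910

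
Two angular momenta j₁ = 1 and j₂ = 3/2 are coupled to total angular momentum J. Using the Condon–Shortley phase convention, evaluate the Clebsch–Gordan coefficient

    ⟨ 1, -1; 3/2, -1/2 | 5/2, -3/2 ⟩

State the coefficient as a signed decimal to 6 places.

j₁+j₂−J=0  J+j₁−j₂=2  J−j₁+j₂=3  j₁+j₂+J+1=6
(j₁±m₁, j₂±m₂, J±M) = (0,2,1,2,1,4)
P² = 48/5
sum k=0..0:
  [0] +1/4 = 1/4
S = 1/4
C² = P²·S² = 3/5 ; C = +0.774597

+√(3/5) ≈ +0.774597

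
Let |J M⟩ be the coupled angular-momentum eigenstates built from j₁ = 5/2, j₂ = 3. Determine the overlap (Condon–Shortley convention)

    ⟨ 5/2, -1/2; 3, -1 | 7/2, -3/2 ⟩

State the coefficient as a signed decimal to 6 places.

triangle: 2!×3!×4!/10! = 288/3628800
(j±m)!: 2!×3!×2!×4!×2!×5! = 138240
prefactor² = (2J+1)×Δ×N² = 3072/35
  k=0: +1/(0!×2!×3!×2!×0!×2!) = 1/48
  k=1: −1/(1!×1!×2!×1!×1!×3!) = -1/12
  k=2: +1/(2!×0!×1!×0!×2!×4!) = 1/96
Σ = -5/96  ⇒  CG² = 3072/35×(-5/96)² = 5/21
CG = −√(5/21) = -0.487950

−√(5/21) = -0.487950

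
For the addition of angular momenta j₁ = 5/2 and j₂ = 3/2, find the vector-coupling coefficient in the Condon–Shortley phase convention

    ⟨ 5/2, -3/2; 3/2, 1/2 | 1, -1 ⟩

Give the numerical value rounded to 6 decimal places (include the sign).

j₁+j₂−J=3  J+j₁−j₂=2  J−j₁+j₂=0  j₁+j₂+J+1=6
(j₁±m₁, j₂±m₂, J±M) = (1,4,2,1,0,2)
P² = 24/5
sum k=2..2:
  [2] +1/4 = 1/4
S = 1/4
C² = P²·S² = 3/10 ; C = +0.547723

+√(3/10) = +0.547723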